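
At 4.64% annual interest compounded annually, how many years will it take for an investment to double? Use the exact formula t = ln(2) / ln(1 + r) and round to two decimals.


Doubling condition: (1 + r)^t = 2
Take ln of both sides: t × ln(1 + r) = ln(2)
t = ln(2) / ln(1 + r)
t = 0.693147 / 0.045356
t = 15.28

t = ln(2) / ln(1 + r) = 15.28 years


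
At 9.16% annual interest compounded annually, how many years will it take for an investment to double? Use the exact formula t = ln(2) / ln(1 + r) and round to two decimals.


Doubling condition: (1 + r)^t = 2
Take ln of both sides: t × ln(1 + r) = ln(2)
t = ln(2) / ln(1 + r)
t = 0.693147 / 0.087645
t = 7.91

t = ln(2) / ln(1 + r) = 7.91 years


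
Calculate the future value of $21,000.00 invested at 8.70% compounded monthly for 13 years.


Compound interest formula: A = P(1 + r/n)^(nt)
A = $21,000.00 × (1 + 0.087/12)^(12 × 13)
Growth factor: (1 + 0.087/12)^156 = 3.086136
A = $21,000.00 × 3.086136
A = $64,808.86

A = P(1 + r/n)^(nt) = $64,808.86


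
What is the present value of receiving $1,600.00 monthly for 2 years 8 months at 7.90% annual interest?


Present value of an ordinary annuity: PV = PMT × (1 − (1 + r)^(−n)) / r
Monthly rate r = 0.079/12 ≈ 0.00658333, n = 32
PV = $1,600.00 × (1 − (1 + 0.079/12)^(−32)) / (0.079/12)
PV = $1,600.00 × 28.769089
PV = $46,030.54

PV = PMT × (1-(1+r)^(-n))/r = $46,030.54


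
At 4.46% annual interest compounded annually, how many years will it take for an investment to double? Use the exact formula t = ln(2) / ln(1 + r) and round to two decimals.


Doubling condition: (1 + r)^t = 2
Take ln of both sides: t × ln(1 + r) = ln(2)
t = ln(2) / ln(1 + r)
t = 0.693147 / 0.043634
t = 15.89

t = ln(2) / ln(1 + r) = 15.89 years


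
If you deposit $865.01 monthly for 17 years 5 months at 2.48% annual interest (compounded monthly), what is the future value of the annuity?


Future value of an ordinary annuity: FV = PMT × ((1 + r)^n − 1) / r
Monthly rate r = 0.0248/12 ≈ 0.00206667, n = 209
FV = $865.01 × ((1 + 0.0248/12)^209 − 1) / (0.0248/12)
FV = $865.01 × 261.070681
FV = $225,828.75

FV = PMT × ((1+r)^n - 1)/r = $225,828.75


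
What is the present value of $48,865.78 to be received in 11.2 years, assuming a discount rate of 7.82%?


Present value formula: PV = FV / (1 + r)^t
PV = $48,865.78 / (1 + 0.0782)^11.2
PV = $48,865.78 / 2.323980
PV = $21,026.76

PV = FV / (1 + r)^t = $21,026.76


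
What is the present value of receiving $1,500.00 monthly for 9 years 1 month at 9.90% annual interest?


Present value of an ordinary annuity: PV = PMT × (1 − (1 + r)^(−n)) / r
Monthly rate r = 0.099/12 = 0.00825, n = 109
PV = $1,500.00 × (1 − (1 + 0.099/12)^(−109)) / (0.099/12)
PV = $1,500.00 × 71.711699
PV = $107,567.55

PV = PMT × (1-(1+r)^(-n))/r = $107,567.55


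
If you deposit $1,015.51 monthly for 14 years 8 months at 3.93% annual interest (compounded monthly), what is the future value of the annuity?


Future value of an ordinary annuity: FV = PMT × ((1 + r)^n − 1) / r
Monthly rate r = 0.0393/12 = 0.003275, n = 176
FV = $1,015.51 × ((1 + 0.0393/12)^176 − 1) / (0.0393/12)
FV = $1,015.51 × 237.540457
FV = $241,224.71

FV = PMT × ((1+r)^n - 1)/r = $241,224.71


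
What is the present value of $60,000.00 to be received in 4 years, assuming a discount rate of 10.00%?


Present value formula: PV = FV / (1 + r)^t
PV = $60,000.00 / (1 + 0.1)^4
PV = $60,000.00 / 1.464100
PV = $40,980.81

PV = FV / (1 + r)^t = $40,980.81


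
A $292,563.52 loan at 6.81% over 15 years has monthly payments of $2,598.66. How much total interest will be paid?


Total paid over the life of the loan = PMT × n.
Total paid = $2,598.66 × 180 = $467,758.80
Total interest = total paid − principal = $467,758.80 − $292,563.52 = $175,195.28

Total interest = (PMT × n) - PV = $175,195.28


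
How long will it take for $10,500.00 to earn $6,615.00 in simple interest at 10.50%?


Rearrange the simple interest formula for t:
I = P × r × t  ⇒  t = I / (P × r)
t = $6,615.00 / ($10,500.00 × 0.105)
t = 6

t = I/(P×r) = 6 years


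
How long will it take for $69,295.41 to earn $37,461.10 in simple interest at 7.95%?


Rearrange the simple interest formula for t:
I = P × r × t  ⇒  t = I / (P × r)
t = $37,461.10 / ($69,295.41 × 0.0795)
t = 6.8

t = I/(P×r) = 6.8 years


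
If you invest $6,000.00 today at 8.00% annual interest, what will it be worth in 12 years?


Future value formula: FV = PV × (1 + r)^t
FV = $6,000.00 × (1 + 0.08)^12
FV = $6,000.00 × 2.518170
FV = $15,109.02

FV = PV × (1 + r)^t = $15,109.02


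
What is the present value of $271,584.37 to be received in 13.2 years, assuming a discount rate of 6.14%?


Present value formula: PV = FV / (1 + r)^t
PV = $271,584.37 / (1 + 0.0614)^13.2
PV = $271,584.37 / 2.1958562
PV = $123,680.40

PV = FV / (1 + r)^t = $123,680.40


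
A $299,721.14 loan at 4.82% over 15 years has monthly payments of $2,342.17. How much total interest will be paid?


Total paid over the life of the loan = PMT × n.
Total paid = $2,342.17 × 180 = $421,590.60
Total interest = total paid − principal = $421,590.60 − $299,721.14 = $121,869.46

Total interest = (PMT × n) - PV = $121,869.46


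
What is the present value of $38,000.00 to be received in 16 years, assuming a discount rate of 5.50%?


Present value formula: PV = FV / (1 + r)^t
PV = $38,000.00 / (1 + 0.055)^16
PV = $38,000.00 / 2.355263
PV = $16,134.08

PV = FV / (1 + r)^t = $16,134.08


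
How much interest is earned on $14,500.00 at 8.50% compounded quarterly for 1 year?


Compound interest earned = final amount − principal.
A = P(1 + r/n)^(nt) = $14,500.00 × (1 + 0.085/4)^(4 × 1) = $15,772.35
Interest = A − P = $15,772.35 − $14,500.00 = $1,272.35

Interest = A - P = $1,272.35


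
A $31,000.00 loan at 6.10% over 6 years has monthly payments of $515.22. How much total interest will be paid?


Total paid over the life of the loan = PMT × n.
Total paid = $515.22 × 72 = $37,095.84
Total interest = total paid − principal = $37,095.84 − $31,000.00 = $6,095.84

Total interest = (PMT × n) - PV = $6,095.84


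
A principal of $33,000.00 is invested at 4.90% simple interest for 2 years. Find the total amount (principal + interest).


Total amount formula: A = P(1 + rt) = P + P·r·t
Interest: I = P × r × t = $33,000.00 × 0.049 × 2 = $3,234.00
A = P + I = $33,000.00 + $3,234.00 = $36,234.00

A = P + I = P(1 + rt) = $36,234.00


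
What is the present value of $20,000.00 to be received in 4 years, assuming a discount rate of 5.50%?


Present value formula: PV = FV / (1 + r)^t
PV = $20,000.00 / (1 + 0.055)^4
PV = $20,000.00 / 1.238825
PV = $16,144.33

PV = FV / (1 + r)^t = $16,144.33


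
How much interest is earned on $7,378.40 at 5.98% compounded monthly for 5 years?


Compound interest earned = final amount − principal.
A = P(1 + r/n)^(nt) = $7,378.40 × (1 + 0.0598/12)^(12 × 5) = $9,942.46
Interest = A − P = $9,942.46 − $7,378.40 = $2,564.06

Interest = A - P = $2,564.06


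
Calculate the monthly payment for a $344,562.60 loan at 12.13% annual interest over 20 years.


Loan payment formula: PMT = PV × r / (1 − (1 + r)^(−n))
Monthly rate r = 0.1213/12 ≈ 0.01010833, n = 240 months
Denominator: 1 − (1 + 0.1213/12)^(−240) = 0.910527
PMT = $344,562.60 × (0.1213/12) / 0.910527
PMT = $3,825.21 per month

PMT = PV × r / (1-(1+r)^(-n)) = $3,825.21/month


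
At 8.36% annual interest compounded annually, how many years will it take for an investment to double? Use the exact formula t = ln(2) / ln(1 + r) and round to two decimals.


Doubling condition: (1 + r)^t = 2
Take ln of both sides: t × ln(1 + r) = ln(2)
t = ln(2) / ln(1 + r)
t = 0.693147 / 0.080289
t = 8.63

t = ln(2) / ln(1 + r) = 8.63 years


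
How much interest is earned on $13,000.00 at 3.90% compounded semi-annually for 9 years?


Compound interest earned = final amount − principal.
A = P(1 + r/n)^(nt) = $13,000.00 × (1 + 0.039/2)^(2 × 9) = $18,404.05
Interest = A − P = $18,404.05 − $13,000.00 = $5,404.05

Interest = A - P = $5,404.05


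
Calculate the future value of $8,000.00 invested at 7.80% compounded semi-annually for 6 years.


Compound interest formula: A = P(1 + r/n)^(nt)
A = $8,000.00 × (1 + 0.078/2)^(2 × 6)
Growth factor: (1 + 0.078/2)^12 = 1.582656
A = $8,000.00 × 1.582656
A = $12,661.25

A = P(1 + r/n)^(nt) = $12,661.25


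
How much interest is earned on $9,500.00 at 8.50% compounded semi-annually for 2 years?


Compound interest earned = final amount − principal.
A = P(1 + r/n)^(nt) = $9,500.00 × (1 + 0.085/2)^(2 × 2) = $11,220.90
Interest = A − P = $11,220.90 − $9,500.00 = $1,720.90

Interest = A - P = $1,720.90


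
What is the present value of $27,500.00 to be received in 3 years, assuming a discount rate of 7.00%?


Present value formula: PV = FV / (1 + r)^t
PV = $27,500.00 / (1 + 0.07)^3
PV = $27,500.00 / 1.225043
PV = $22,448.19

PV = FV / (1 + r)^t = $22,448.19


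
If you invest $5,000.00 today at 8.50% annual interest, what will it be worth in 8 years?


Future value formula: FV = PV × (1 + r)^t
FV = $5,000.00 × (1 + 0.085)^8
FV = $5,000.00 × 1.920604
FV = $9,603.02

FV = PV × (1 + r)^t = $9,603.02


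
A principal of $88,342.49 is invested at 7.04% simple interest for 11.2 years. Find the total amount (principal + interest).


Total amount formula: A = P(1 + rt) = P + P·r·t
Interest: I = P × r × t = $88,342.49 × 0.0704 × 11.2 = $69,656.29
A = P + I = $88,342.49 + $69,656.29 = $157,998.78

A = P + I = P(1 + rt) = $157,998.78


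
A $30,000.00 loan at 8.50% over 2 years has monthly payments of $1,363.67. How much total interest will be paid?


Total paid over the life of the loan = PMT × n.
Total paid = $1,363.67 × 24 = $32,728.08
Total interest = total paid − principal = $32,728.08 − $30,000.00 = $2,728.08

Total interest = (PMT × n) - PV = $2,728.08


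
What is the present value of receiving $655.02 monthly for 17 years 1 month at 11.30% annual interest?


Present value of an ordinary annuity: PV = PMT × (1 − (1 + r)^(−n)) / r
Monthly rate r = 0.113/12 ≈ 0.00941667, n = 205
PV = $655.02 × (1 − (1 + 0.113/12)^(−205)) / (0.113/12)
PV = $655.02 × 90.647346
PV = $59,375.82

PV = PMT × (1-(1+r)^(-n))/r = $59,375.82


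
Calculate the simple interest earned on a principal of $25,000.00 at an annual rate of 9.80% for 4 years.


Simple interest formula: I = P × r × t
I = $25,000.00 × 0.098 × 4
I = $9,800.00

I = P × r × t = $9,800.00


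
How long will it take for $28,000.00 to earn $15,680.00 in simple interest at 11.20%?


Rearrange the simple interest formula for t:
I = P × r × t  ⇒  t = I / (P × r)
t = $15,680.00 / ($28,000.00 × 0.112)
t = 5

t = I/(P×r) = 5 years


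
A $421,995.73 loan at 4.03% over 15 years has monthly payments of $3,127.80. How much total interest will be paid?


Total paid over the life of the loan = PMT × n.
Total paid = $3,127.80 × 180 = $563,004.00
Total interest = total paid − principal = $563,004.00 − $421,995.73 = $141,008.27

Total interest = (PMT × n) - PV = $141,008.27


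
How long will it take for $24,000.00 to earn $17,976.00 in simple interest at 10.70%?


Rearrange the simple interest formula for t:
I = P × r × t  ⇒  t = I / (P × r)
t = $17,976.00 / ($24,000.00 × 0.107)
t = 7

t = I/(P×r) = 7 years


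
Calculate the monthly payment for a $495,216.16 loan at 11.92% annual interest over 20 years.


Loan payment formula: PMT = PV × r / (1 − (1 + r)^(−n))
Monthly rate r = 0.1192/12 ≈ 0.00993333, n = 240 months
Denominator: 1 − (1 + 0.1192/12)^(−240) = 0.906728
PMT = $495,216.16 × (0.1192/12) / 0.906728
PMT = $5,425.16 per month

PMT = PV × r / (1-(1+r)^(-n)) = $5,425.16/month


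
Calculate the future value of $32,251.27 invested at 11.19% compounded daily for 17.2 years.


Compound interest formula: A = P(1 + r/n)^(nt)
A = $32,251.27 × (1 + 0.1119/365)^(365 × 17.2)
Growth factor: (1 + 0.1119/365)^6278 = 6.8509343
A = $32,251.27 × 6.8509343
A = $220,951.33

A = P(1 + r/n)^(nt) = $220,951.33


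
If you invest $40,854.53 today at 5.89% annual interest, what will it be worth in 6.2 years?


Future value formula: FV = PV × (1 + r)^t
FV = $40,854.53 × (1 + 0.0589)^6.2
FV = $40,854.53 × 1.425938
FV = $58,256.03

FV = PV × (1 + r)^t = $58,256.03


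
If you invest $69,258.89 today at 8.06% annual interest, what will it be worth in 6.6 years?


Future value formula: FV = PV × (1 + r)^t
FV = $69,258.89 × (1 + 0.0806)^6.6
FV = $69,258.89 × 1.667972
FV = $115,521.89

FV = PV × (1 + r)^t = $115,521.89


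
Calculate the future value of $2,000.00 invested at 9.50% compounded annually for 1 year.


Compound interest formula: A = P(1 + r/n)^(nt)
A = $2,000.00 × (1 + 0.095/1)^(1 × 1)
Growth factor: (1 + 0.095/1)^1 = 1.095000
A = $2,000.00 × 1.095000
A = $2,190.00

A = P(1 + r/n)^(nt) = $2,190.00


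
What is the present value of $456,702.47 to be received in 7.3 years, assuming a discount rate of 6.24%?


Present value formula: PV = FV / (1 + r)^t
PV = $456,702.47 / (1 + 0.0624)^7.3
PV = $456,702.47 / 1.55561762
PV = $293,582.73

PV = FV / (1 + r)^t = $293,582.73


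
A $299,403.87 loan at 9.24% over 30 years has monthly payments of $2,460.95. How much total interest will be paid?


Total paid over the life of the loan = PMT × n.
Total paid = $2,460.95 × 360 = $885,942.00
Total interest = total paid − principal = $885,942.00 − $299,403.87 = $586,538.13

Total interest = (PMT × n) - PV = $586,538.13


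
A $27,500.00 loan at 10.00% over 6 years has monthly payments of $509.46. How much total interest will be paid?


Total paid over the life of the loan = PMT × n.
Total paid = $509.46 × 72 = $36,681.12
Total interest = total paid − principal = $36,681.12 − $27,500.00 = $9,181.12

Total interest = (PMT × n) - PV = $9,181.12


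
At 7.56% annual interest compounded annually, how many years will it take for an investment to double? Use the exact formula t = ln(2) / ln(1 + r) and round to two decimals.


Doubling condition: (1 + r)^t = 2
Take ln of both sides: t × ln(1 + r) = ln(2)
t = ln(2) / ln(1 + r)
t = 0.693147 / 0.072879
t = 9.51

t = ln(2) / ln(1 + r) = 9.51 years


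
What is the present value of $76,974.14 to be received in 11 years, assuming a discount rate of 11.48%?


Present value formula: PV = FV / (1 + r)^t
PV = $76,974.14 / (1 + 0.1148)^11
PV = $76,974.14 / 3.304963
PV = $23,290.47

PV = FV / (1 + r)^t = $23,290.47


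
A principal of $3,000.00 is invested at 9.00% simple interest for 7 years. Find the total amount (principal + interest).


Total amount formula: A = P(1 + rt) = P + P·r·t
Interest: I = P × r × t = $3,000.00 × 0.09 × 7 = $1,890.00
A = P + I = $3,000.00 + $1,890.00 = $4,890.00

A = P + I = P(1 + rt) = $4,890.00


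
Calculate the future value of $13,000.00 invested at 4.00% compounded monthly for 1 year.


Compound interest formula: A = P(1 + r/n)^(nt)
A = $13,000.00 × (1 + 0.04/12)^(12 × 1)
Growth factor: (1 + 0.04/12)^12 = 1.0407415
A = $13,000.00 × 1.0407415
A = $13,529.64

A = P(1 + r/n)^(nt) = $13,529.64


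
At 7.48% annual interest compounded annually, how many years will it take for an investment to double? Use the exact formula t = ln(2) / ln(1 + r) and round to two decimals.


Doubling condition: (1 + r)^t = 2
Take ln of both sides: t × ln(1 + r) = ln(2)
t = ln(2) / ln(1 + r)
t = 0.693147 / 0.072135
t = 9.61

t = ln(2) / ln(1 + r) = 9.61 years


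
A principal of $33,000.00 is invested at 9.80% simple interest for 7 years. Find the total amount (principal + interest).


Total amount formula: A = P(1 + rt) = P + P·r·t
Interest: I = P × r × t = $33,000.00 × 0.098 × 7 = $22,638.00
A = P + I = $33,000.00 + $22,638.00 = $55,638.00

A = P + I = P(1 + rt) = $55,638.00


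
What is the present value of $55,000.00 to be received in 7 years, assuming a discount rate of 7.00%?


Present value formula: PV = FV / (1 + r)^t
PV = $55,000.00 / (1 + 0.07)^7
PV = $55,000.00 / 1.6057815
PV = $34,251.24

PV = FV / (1 + r)^t = $34,251.24


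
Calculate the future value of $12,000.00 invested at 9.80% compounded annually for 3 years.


Compound interest formula: A = P(1 + r/n)^(nt)
A = $12,000.00 × (1 + 0.098/1)^(1 × 3)
Growth factor: (1 + 0.098/1)^3 = 1.323753
A = $12,000.00 × 1.323753
A = $15,885.04

A = P(1 + r/n)^(nt) = $15,885.04


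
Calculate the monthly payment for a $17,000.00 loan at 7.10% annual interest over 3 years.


Loan payment formula: PMT = PV × r / (1 − (1 + r)^(−n))
Monthly rate r = 0.071/12 ≈ 0.00591667, n = 36 months
Denominator: 1 − (1 + 0.071/12)^(−36) = 0.191336
PMT = $17,000.00 × (0.071/12) / 0.191336
PMT = $525.69 per month

PMT = PV × r / (1-(1+r)^(-n)) = $525.69/month


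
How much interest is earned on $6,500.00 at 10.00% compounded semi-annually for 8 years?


Compound interest earned = final amount − principal.
A = P(1 + r/n)^(nt) = $6,500.00 × (1 + 0.1/2)^(2 × 8) = $14,188.68
Interest = A − P = $14,188.68 − $6,500.00 = $7,688.68

Interest = A - P = $7,688.68


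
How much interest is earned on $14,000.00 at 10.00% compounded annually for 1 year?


Compound interest earned = final amount − principal.
A = P(1 + r/n)^(nt) = $14,000.00 × (1 + 0.1/1)^(1 × 1) = $15,400.00
Interest = A − P = $15,400.00 − $14,000.00 = $1,400.00

Interest = A - P = $1,400.00


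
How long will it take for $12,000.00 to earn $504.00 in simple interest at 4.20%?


Rearrange the simple interest formula for t:
I = P × r × t  ⇒  t = I / (P × r)
t = $504.00 / ($12,000.00 × 0.042)
t = 1

t = I/(P×r) = 1 year


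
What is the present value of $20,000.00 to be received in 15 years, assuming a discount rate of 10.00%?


Present value formula: PV = FV / (1 + r)^t
PV = $20,000.00 / (1 + 0.1)^15
PV = $20,000.00 / 4.177248
PV = $4,787.84

PV = FV / (1 + r)^t = $4,787.84


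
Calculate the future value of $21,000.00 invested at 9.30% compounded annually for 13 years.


Compound interest formula: A = P(1 + r/n)^(nt)
A = $21,000.00 × (1 + 0.093/1)^(1 × 13)
Growth factor: (1 + 0.093/1)^13 = 3.1773284
A = $21,000.00 × 3.1773284
A = $66,723.90

A = P(1 + r/n)^(nt) = $66,723.90


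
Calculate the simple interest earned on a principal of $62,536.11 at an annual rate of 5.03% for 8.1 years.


Simple interest formula: I = P × r × t
I = $62,536.11 × 0.0503 × 8.1
I = $25,479.09

I = P × r × t = $25,479.09


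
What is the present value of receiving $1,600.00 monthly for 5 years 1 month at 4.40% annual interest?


Present value of an ordinary annuity: PV = PMT × (1 − (1 + r)^(−n)) / r
Monthly rate r = 0.044/12 ≈ 0.00366667, n = 61
PV = $1,600.00 × (1 − (1 + 0.044/12)^(−61)) / (0.044/12)
PV = $1,600.00 × 54.570339
PV = $87,312.54

PV = PMT × (1-(1+r)^(-n))/r = $87,312.54


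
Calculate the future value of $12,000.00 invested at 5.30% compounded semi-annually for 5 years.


Compound interest formula: A = P(1 + r/n)^(nt)
A = $12,000.00 × (1 + 0.053/2)^(2 × 5)
Growth factor: (1 + 0.053/2)^10 = 1.2989413
A = $12,000.00 × 1.2989413
A = $15,587.30

A = P(1 + r/n)^(nt) = $15,587.30


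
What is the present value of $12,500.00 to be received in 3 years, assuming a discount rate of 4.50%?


Present value formula: PV = FV / (1 + r)^t
PV = $12,500.00 / (1 + 0.045)^3
PV = $12,500.00 / 1.141166
PV = $10,953.71

PV = FV / (1 + r)^t = $10,953.71


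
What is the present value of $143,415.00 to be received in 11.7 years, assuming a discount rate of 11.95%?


Present value formula: PV = FV / (1 + r)^t
PV = $143,415.00 / (1 + 0.1195)^11.7
PV = $143,415.00 / 3.746122
PV = $38,283.59

PV = FV / (1 + r)^t = $38,283.59


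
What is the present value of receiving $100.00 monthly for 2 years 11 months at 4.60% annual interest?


Present value of an ordinary annuity: PV = PMT × (1 − (1 + r)^(−n)) / r
Monthly rate r = 0.046/12 ≈ 0.00383333, n = 35
PV = $100.00 × (1 − (1 + 0.046/12)^(−35)) / (0.046/12)
PV = $100.00 × 32.695139
PV = $3,269.51

PV = PMT × (1-(1+r)^(-n))/r = $3,269.51


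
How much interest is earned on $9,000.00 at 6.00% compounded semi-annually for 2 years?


Compound interest earned = final amount − principal.
A = P(1 + r/n)^(nt) = $9,000.00 × (1 + 0.06/2)^(2 × 2) = $10,129.58
Interest = A − P = $10,129.58 − $9,000.00 = $1,129.58

Interest = A - P = $1,129.58


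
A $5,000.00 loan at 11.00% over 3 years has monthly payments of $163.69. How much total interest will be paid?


Total paid over the life of the loan = PMT × n.
Total paid = $163.69 × 36 = $5,892.84
Total interest = total paid − principal = $5,892.84 − $5,000.00 = $892.84

Total interest = (PMT × n) - PV = $892.84


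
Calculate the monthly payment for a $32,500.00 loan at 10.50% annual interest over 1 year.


Loan payment formula: PMT = PV × r / (1 − (1 + r)^(−n))
Monthly rate r = 0.105/12 = 0.00875, n = 12 months
Denominator: 1 − (1 + 0.105/12)^(−12) = 0.0992642
PMT = $32,500.00 × (0.105/12) / 0.0992642
PMT = $2,864.83 per month

PMT = PV × r / (1-(1+r)^(-n)) = $2,864.83/month


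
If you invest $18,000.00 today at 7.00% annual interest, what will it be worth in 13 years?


Future value formula: FV = PV × (1 + r)^t
FV = $18,000.00 × (1 + 0.07)^13
FV = $18,000.00 × 2.409845
FV = $43,377.21

FV = PV × (1 + r)^t = $43,377.21


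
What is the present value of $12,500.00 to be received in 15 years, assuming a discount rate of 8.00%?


Present value formula: PV = FV / (1 + r)^t
PV = $12,500.00 / (1 + 0.08)^15
PV = $12,500.00 / 3.172169
PV = $3,940.52

PV = FV / (1 + r)^t = $3,940.52


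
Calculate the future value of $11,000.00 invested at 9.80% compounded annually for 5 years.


Compound interest formula: A = P(1 + r/n)^(nt)
A = $11,000.00 × (1 + 0.098/1)^(1 × 5)
Growth factor: (1 + 0.098/1)^5 = 1.595922
A = $11,000.00 × 1.595922
A = $17,555.14

A = P(1 + r/n)^(nt) = $17,555.14


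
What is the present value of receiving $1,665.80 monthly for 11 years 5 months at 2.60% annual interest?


Present value of an ordinary annuity: PV = PMT × (1 − (1 + r)^(−n)) / r
Monthly rate r = 0.026/12 ≈ 0.00216667, n = 137
PV = $1,665.80 × (1 − (1 + 0.026/12)^(−137)) / (0.026/12)
PV = $1,665.80 × 118.427752
PV = $197,276.95

PV = PMT × (1-(1+r)^(-n))/r = $197,276.95


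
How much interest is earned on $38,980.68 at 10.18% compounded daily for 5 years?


Compound interest earned = final amount − principal.
A = P(1 + r/n)^(nt) = $38,980.68 × (1 + 0.1018/365)^(365 × 5) = $64,844.70
Interest = A − P = $64,844.70 − $38,980.68 = $25,864.02

Interest = A - P = $25,864.02


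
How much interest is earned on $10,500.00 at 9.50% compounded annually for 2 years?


Compound interest earned = final amount − principal.
A = P(1 + r/n)^(nt) = $10,500.00 × (1 + 0.095/1)^(1 × 2) = $12,589.76
Interest = A − P = $12,589.76 − $10,500.00 = $2,089.76

Interest = A - P = $2,089.76


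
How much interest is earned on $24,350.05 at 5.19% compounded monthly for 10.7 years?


Compound interest earned = final amount − principal.
A = P(1 + r/n)^(nt) = $24,350.05 × (1 + 0.0519/12)^(12 × 10.7) = $42,379.57
Interest = A − P = $42,379.57 − $24,350.05 = $18,029.52

Interest = A - P = $18,029.52


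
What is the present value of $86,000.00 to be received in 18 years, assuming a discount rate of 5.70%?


Present value formula: PV = FV / (1 + r)^t
PV = $86,000.00 / (1 + 0.057)^18
PV = $86,000.00 / 2.712375
PV = $31,706.53

PV = FV / (1 + r)^t = $31,706.53


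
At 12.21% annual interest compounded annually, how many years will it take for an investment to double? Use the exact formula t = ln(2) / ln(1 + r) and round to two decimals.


Doubling condition: (1 + r)^t = 2
Take ln of both sides: t × ln(1 + r) = ln(2)
t = ln(2) / ln(1 + r)
t = 0.693147 / 0.115202
t = 6.02

t = ln(2) / ln(1 + r) = 6.02 years


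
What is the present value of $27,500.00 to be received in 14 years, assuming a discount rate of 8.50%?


Present value formula: PV = FV / (1 + r)^t
PV = $27,500.00 / (1 + 0.085)^14
PV = $27,500.00 / 3.133404
PV = $8,776.40

PV = FV / (1 + r)^t = $8,776.40


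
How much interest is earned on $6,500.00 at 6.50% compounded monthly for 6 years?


Compound interest earned = final amount − principal.
A = P(1 + r/n)^(nt) = $6,500.00 × (1 + 0.065/12)^(12 × 6) = $9,590.28
Interest = A − P = $9,590.28 − $6,500.00 = $3,090.28

Interest = A - P = $3,090.28


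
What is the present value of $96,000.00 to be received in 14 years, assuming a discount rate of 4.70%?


Present value formula: PV = FV / (1 + r)^t
PV = $96,000.00 / (1 + 0.047)^14
PV = $96,000.00 / 1.90218846
PV = $50,468.19

PV = FV / (1 + r)^t = $50,468.19


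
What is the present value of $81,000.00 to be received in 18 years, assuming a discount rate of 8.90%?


Present value formula: PV = FV / (1 + r)^t
PV = $81,000.00 / (1 + 0.089)^18
PV = $81,000.00 / 4.6398275
PV = $17,457.55

PV = FV / (1 + r)^t = $17,457.55


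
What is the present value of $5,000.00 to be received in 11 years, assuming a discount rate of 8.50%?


Present value formula: PV = FV / (1 + r)^t
PV = $5,000.00 / (1 + 0.085)^11
PV = $5,000.00 / 2.453167
PV = $2,038.18

PV = FV / (1 + r)^t = $2,038.18


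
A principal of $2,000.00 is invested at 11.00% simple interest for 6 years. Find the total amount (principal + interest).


Total amount formula: A = P(1 + rt) = P + P·r·t
Interest: I = P × r × t = $2,000.00 × 0.11 × 6 = $1,320.00
A = P + I = $2,000.00 + $1,320.00 = $3,320.00

A = P + I = P(1 + rt) = $3,320.00


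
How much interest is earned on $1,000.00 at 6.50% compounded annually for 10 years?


Compound interest earned = final amount − principal.
A = P(1 + r/n)^(nt) = $1,000.00 × (1 + 0.065/1)^(1 × 10) = $1,877.14
Interest = A − P = $1,877.14 − $1,000.00 = $877.14

Interest = A - P = $877.14


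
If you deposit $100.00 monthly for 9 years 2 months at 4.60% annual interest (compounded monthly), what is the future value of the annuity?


Future value of an ordinary annuity: FV = PMT × ((1 + r)^n − 1) / r
Monthly rate r = 0.046/12 ≈ 0.00383333, n = 110
FV = $100.00 × ((1 + 0.046/12)^110 − 1) / (0.046/12)
FV = $100.00 × 136.505691
FV = $13,650.57

FV = PMT × ((1+r)^n - 1)/r = $13,650.57


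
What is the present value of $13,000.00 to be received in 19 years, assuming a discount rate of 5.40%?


Present value formula: PV = FV / (1 + r)^t
PV = $13,000.00 / (1 + 0.054)^19
PV = $13,000.00 / 2.716262
PV = $4,785.99

PV = FV / (1 + r)^t = $4,785.99


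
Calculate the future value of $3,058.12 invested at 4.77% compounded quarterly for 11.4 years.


Compound interest formula: A = P(1 + r/n)^(nt)
A = $3,058.12 × (1 + 0.0477/4)^(4 × 11.4)
Growth factor: (1 + 0.0477/4)^45.6 = 1.716974
A = $3,058.12 × 1.716974
A = $5,250.71

A = P(1 + r/n)^(nt) = $5,250.71


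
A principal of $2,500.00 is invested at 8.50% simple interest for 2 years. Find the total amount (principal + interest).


Total amount formula: A = P(1 + rt) = P + P·r·t
Interest: I = P × r × t = $2,500.00 × 0.085 × 2 = $425.00
A = P + I = $2,500.00 + $425.00 = $2,925.00

A = P + I = P(1 + rt) = $2,925.00


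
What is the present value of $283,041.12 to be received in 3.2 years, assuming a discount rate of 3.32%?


Present value formula: PV = FV / (1 + r)^t
PV = $283,041.12 / (1 + 0.0332)^3.2
PV = $283,041.12 / 1.1101715
PV = $254,952.61

PV = FV / (1 + r)^t = $254,952.61


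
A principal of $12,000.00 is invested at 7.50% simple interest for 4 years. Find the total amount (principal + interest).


Total amount formula: A = P(1 + rt) = P + P·r·t
Interest: I = P × r × t = $12,000.00 × 0.075 × 4 = $3,600.00
A = P + I = $12,000.00 + $3,600.00 = $15,600.00

A = P + I = P(1 + rt) = $15,600.00


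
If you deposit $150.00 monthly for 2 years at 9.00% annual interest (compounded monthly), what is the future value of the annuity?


Future value of an ordinary annuity: FV = PMT × ((1 + r)^n − 1) / r
Monthly rate r = 0.09/12 = 0.0075, n = 24
FV = $150.00 × ((1 + 0.09/12)^24 − 1) / (0.09/12)
FV = $150.00 × 26.188471
FV = $3,928.27

FV = PMT × ((1+r)^n - 1)/r = $3,928.27


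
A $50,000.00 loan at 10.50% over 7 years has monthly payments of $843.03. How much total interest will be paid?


Total paid over the life of the loan = PMT × n.
Total paid = $843.03 × 84 = $70,814.52
Total interest = total paid − principal = $70,814.52 − $50,000.00 = $20,814.52

Total interest = (PMT × n) - PV = $20,814.52


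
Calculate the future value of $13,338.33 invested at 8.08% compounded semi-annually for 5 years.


Compound interest formula: A = P(1 + r/n)^(nt)
A = $13,338.33 × (1 + 0.0808/2)^(2 × 5)
Growth factor: (1 + 0.0808/2)^10 = 1.4859474
A = $13,338.33 × 1.4859474
A = $19,820.06

A = P(1 + r/n)^(nt) = $19,820.06


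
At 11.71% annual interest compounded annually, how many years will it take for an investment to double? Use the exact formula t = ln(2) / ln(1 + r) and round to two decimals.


Doubling condition: (1 + r)^t = 2
Take ln of both sides: t × ln(1 + r) = ln(2)
t = ln(2) / ln(1 + r)
t = 0.693147 / 0.110736
t = 6.26

t = ln(2) / ln(1 + r) = 6.26 years


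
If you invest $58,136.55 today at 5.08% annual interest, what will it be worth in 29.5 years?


Future value formula: FV = PV × (1 + r)^t
FV = $58,136.55 × (1 + 0.0508)^29.5
FV = $58,136.55 × 4.3136201
FV = $250,778.99

FV = PV × (1 + r)^t = $250,778.99


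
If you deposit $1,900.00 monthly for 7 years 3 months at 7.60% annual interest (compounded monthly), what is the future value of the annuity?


Future value of an ordinary annuity: FV = PMT × ((1 + r)^n − 1) / r
Monthly rate r = 0.076/12 ≈ 0.00633333, n = 87
FV = $1,900.00 × ((1 + 0.076/12)^87 − 1) / (0.076/12)
FV = $1,900.00 × 115.575034
FV = $219,592.56

FV = PMT × ((1+r)^n - 1)/r = $219,592.56


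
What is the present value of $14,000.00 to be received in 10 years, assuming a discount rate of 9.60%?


Present value formula: PV = FV / (1 + r)^t
PV = $14,000.00 / (1 + 0.096)^10
PV = $14,000.00 / 2.500953
PV = $5,597.87

PV = FV / (1 + r)^t = $5,597.87


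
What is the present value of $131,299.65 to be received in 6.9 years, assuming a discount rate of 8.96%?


Present value formula: PV = FV / (1 + r)^t
PV = $131,299.65 / (1 + 0.0896)^6.9
PV = $131,299.65 / 1.8077691
PV = $72,630.76

PV = FV / (1 + r)^t = $72,630.76


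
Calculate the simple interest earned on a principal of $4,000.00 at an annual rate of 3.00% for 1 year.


Simple interest formula: I = P × r × t
I = $4,000.00 × 0.03 × 1
I = $120.00

I = P × r × t = $120.00


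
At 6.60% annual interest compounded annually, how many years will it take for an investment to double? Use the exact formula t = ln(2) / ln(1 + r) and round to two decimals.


Doubling condition: (1 + r)^t = 2
Take ln of both sides: t × ln(1 + r) = ln(2)
t = ln(2) / ln(1 + r)
t = 0.693147 / 0.063913
t = 10.85

t = ln(2) / ln(1 + r) = 10.85 years


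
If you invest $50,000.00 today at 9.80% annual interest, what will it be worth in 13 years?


Future value formula: FV = PV × (1 + r)^t
FV = $50,000.00 × (1 + 0.098)^13
FV = $50,000.00 × 3.37155634
FV = $168,577.82

FV = PV × (1 + r)^t = $168,577.82


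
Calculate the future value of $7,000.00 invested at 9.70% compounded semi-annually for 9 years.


Compound interest formula: A = P(1 + r/n)^(nt)
A = $7,000.00 × (1 + 0.097/2)^(2 × 9)
Growth factor: (1 + 0.097/2)^18 = 2.345480
A = $7,000.00 × 2.345480
A = $16,418.36

A = P(1 + r/n)^(nt) = $16,418.36


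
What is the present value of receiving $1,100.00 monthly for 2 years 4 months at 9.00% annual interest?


Present value of an ordinary annuity: PV = PMT × (1 − (1 + r)^(−n)) / r
Monthly rate r = 0.09/12 = 0.0075, n = 28
PV = $1,100.00 × (1 − (1 + 0.09/12)^(−28)) / (0.09/12)
PV = $1,100.00 × 25.170713
PV = $27,687.78

PV = PMT × (1-(1+r)^(-n))/r = $27,687.78


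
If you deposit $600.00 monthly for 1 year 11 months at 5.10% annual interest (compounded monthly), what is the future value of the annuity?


Future value of an ordinary annuity: FV = PMT × ((1 + r)^n − 1) / r
Monthly rate r = 0.051/12 = 0.00425, n = 23
FV = $600.00 × ((1 + 0.051/12)^23 − 1) / (0.051/12)
FV = $600.00 × 24.107930
FV = $14,464.76

FV = PMT × ((1+r)^n - 1)/r = $14,464.76


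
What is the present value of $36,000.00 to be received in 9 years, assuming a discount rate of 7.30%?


Present value formula: PV = FV / (1 + r)^t
PV = $36,000.00 / (1 + 0.073)^9
PV = $36,000.00 / 1.8853739
PV = $19,094.36

PV = FV / (1 + r)^t = $19,094.36


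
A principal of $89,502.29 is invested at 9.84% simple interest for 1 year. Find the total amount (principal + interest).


Total amount formula: A = P(1 + rt) = P + P·r·t
Interest: I = P × r × t = $89,502.29 × 0.0984 × 1 = $8,807.03
A = P + I = $89,502.29 + $8,807.03 = $98,309.32

A = P + I = P(1 + rt) = $98,309.32


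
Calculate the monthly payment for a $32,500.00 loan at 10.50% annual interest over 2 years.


Loan payment formula: PMT = PV × r / (1 − (1 + r)^(−n))
Monthly rate r = 0.105/12 = 0.00875, n = 24 months
Denominator: 1 − (1 + 0.105/12)^(−24) = 0.188675
PMT = $32,500.00 × (0.105/12) / 0.188675
PMT = $1,507.22 per month

PMT = PV × r / (1-(1+r)^(-n)) = $1,507.22/month


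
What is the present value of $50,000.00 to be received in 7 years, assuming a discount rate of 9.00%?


Present value formula: PV = FV / (1 + r)^t
PV = $50,000.00 / (1 + 0.09)^7
PV = $50,000.00 / 1.828039
PV = $27,351.71

PV = FV / (1 + r)^t = $27,351.71


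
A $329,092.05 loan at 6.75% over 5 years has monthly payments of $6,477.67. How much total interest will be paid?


Total paid over the life of the loan = PMT × n.
Total paid = $6,477.67 × 60 = $388,660.20
Total interest = total paid − principal = $388,660.20 − $329,092.05 = $59,568.15

Total interest = (PMT × n) - PV = $59,568.15


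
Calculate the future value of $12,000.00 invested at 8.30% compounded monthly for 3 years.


Compound interest formula: A = P(1 + r/n)^(nt)
A = $12,000.00 × (1 + 0.083/12)^(12 × 3)
Growth factor: (1 + 0.083/12)^36 = 1.281643
A = $12,000.00 × 1.281643
A = $15,379.72

A = P(1 + r/n)^(nt) = $15,379.72


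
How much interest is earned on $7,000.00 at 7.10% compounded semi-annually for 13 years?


Compound interest earned = final amount − principal.
A = P(1 + r/n)^(nt) = $7,000.00 × (1 + 0.071/2)^(2 × 13) = $17,338.07
Interest = A − P = $17,338.07 − $7,000.00 = $10,338.07

Interest = A - P = $10,338.07


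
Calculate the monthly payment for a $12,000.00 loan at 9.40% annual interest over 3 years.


Loan payment formula: PMT = PV × r / (1 − (1 + r)^(−n))
Monthly rate r = 0.094/12 ≈ 0.00783333, n = 36 months
Denominator: 1 − (1 + 0.094/12)^(−36) = 0.244897
PMT = $12,000.00 × (0.094/12) / 0.244897
PMT = $383.83 per month

PMT = PV × r / (1-(1+r)^(-n)) = $383.83/month


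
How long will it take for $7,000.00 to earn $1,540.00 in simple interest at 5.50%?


Rearrange the simple interest formula for t:
I = P × r × t  ⇒  t = I / (P × r)
t = $1,540.00 / ($7,000.00 × 0.055)
t = 4

t = I/(P×r) = 4 years


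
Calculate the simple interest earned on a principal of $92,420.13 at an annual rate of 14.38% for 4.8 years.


Simple interest formula: I = P × r × t
I = $92,420.13 × 0.1438 × 4.8
I = $63,792.07

I = P × r × t = $63,792.07


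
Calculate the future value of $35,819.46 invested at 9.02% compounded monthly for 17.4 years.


Compound interest formula: A = P(1 + r/n)^(nt)
A = $35,819.46 × (1 + 0.0902/12)^(12 × 17.4)
Growth factor: (1 + 0.0902/12)^208.8 = 4.77603528
A = $35,819.46 × 4.77603528
A = $171,075.00

A = P(1 + r/n)^(nt) = $171,075.00


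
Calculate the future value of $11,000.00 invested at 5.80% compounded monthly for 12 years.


Compound interest formula: A = P(1 + r/n)^(nt)
A = $11,000.00 × (1 + 0.058/12)^(12 × 12)
Growth factor: (1 + 0.058/12)^144 = 2.002354
A = $11,000.00 × 2.002354
A = $22,025.89

A = P(1 + r/n)^(nt) = $22,025.89


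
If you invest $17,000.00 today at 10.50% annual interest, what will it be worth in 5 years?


Future value formula: FV = PV × (1 + r)^t
FV = $17,000.00 × (1 + 0.105)^5
FV = $17,000.00 × 1.647447
FV = $28,006.60

FV = PV × (1 + r)^t = $28,006.60


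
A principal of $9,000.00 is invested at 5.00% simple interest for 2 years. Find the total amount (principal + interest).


Total amount formula: A = P(1 + rt) = P + P·r·t
Interest: I = P × r × t = $9,000.00 × 0.05 × 2 = $900.00
A = P + I = $9,000.00 + $900.00 = $9,900.00

A = P + I = P(1 + rt) = $9,900.00


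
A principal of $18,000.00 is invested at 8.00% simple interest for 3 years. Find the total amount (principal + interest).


Total amount formula: A = P(1 + rt) = P + P·r·t
Interest: I = P × r × t = $18,000.00 × 0.08 × 3 = $4,320.00
A = P + I = $18,000.00 + $4,320.00 = $22,320.00

A = P + I = P(1 + rt) = $22,320.00


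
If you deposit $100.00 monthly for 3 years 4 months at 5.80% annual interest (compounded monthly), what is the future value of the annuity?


Future value of an ordinary annuity: FV = PMT × ((1 + r)^n − 1) / r
Monthly rate r = 0.058/12 ≈ 0.00483333, n = 40
FV = $100.00 × ((1 + 0.058/12)^40 − 1) / (0.058/12)
FV = $100.00 × 44.011496
FV = $4,401.15

FV = PMT × ((1+r)^n - 1)/r = $4,401.15


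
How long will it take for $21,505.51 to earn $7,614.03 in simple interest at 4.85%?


Rearrange the simple interest formula for t:
I = P × r × t  ⇒  t = I / (P × r)
t = $7,614.03 / ($21,505.51 × 0.0485)
t = 7.3

t = I/(P×r) = 7.3 years


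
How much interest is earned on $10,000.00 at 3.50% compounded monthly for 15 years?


Compound interest earned = final amount − principal.
A = P(1 + r/n)^(nt) = $10,000.00 × (1 + 0.035/12)^(12 × 15) = $16,891.68
Interest = A − P = $16,891.68 − $10,000.00 = $6,891.68

Interest = A - P = $6,891.68


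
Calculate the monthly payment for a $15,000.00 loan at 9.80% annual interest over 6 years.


Loan payment formula: PMT = PV × r / (1 − (1 + r)^(−n))
Monthly rate r = 0.098/12 ≈ 0.00816667, n = 72 months
Denominator: 1 − (1 + 0.098/12)^(−72) = 0.443235
PMT = $15,000.00 × (0.098/12) / 0.443235
PMT = $276.38 per month

PMT = PV × r / (1-(1+r)^(-n)) = $276.38/month


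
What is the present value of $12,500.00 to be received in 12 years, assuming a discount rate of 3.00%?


Present value formula: PV = FV / (1 + r)^t
PV = $12,500.00 / (1 + 0.03)^12
PV = $12,500.00 / 1.425761
PV = $8,767.25

PV = FV / (1 + r)^t = $8,767.25


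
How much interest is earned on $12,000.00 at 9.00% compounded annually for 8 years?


Compound interest earned = final amount − principal.
A = P(1 + r/n)^(nt) = $12,000.00 × (1 + 0.09/1)^(1 × 8) = $23,910.75
Interest = A − P = $23,910.75 − $12,000.00 = $11,910.75

Interest = A - P = $11,910.75


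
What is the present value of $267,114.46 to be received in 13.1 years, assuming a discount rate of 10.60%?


Present value formula: PV = FV / (1 + r)^t
PV = $267,114.46 / (1 + 0.106)^13.1
PV = $267,114.46 / 3.7427616
PV = $71,368.28

PV = FV / (1 + r)^t = $71,368.28


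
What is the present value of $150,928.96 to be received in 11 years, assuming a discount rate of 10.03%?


Present value formula: PV = FV / (1 + r)^t
PV = $150,928.96 / (1 + 0.1003)^11
PV = $150,928.96 / 2.861688
PV = $52,741.24

PV = FV / (1 + r)^t = $52,741.24


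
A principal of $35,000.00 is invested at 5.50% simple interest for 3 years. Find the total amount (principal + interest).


Total amount formula: A = P(1 + rt) = P + P·r·t
Interest: I = P × r × t = $35,000.00 × 0.055 × 3 = $5,775.00
A = P + I = $35,000.00 + $5,775.00 = $40,775.00

A = P + I = P(1 + rt) = $40,775.00
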